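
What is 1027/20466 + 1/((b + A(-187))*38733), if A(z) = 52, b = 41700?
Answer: 276807350383/5516201716776 ≈ 0.050181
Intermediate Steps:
1027/20466 + 1/((b + A(-187))*38733) = 1027/20466 + 1/((41700 + 52)*38733) = 1027*(1/20466) + (1/38733)/41752 = 1027/20466 + (1/41752)*(1/38733) = 1027/20466 + 1/1617180216 = 276807350383/5516201716776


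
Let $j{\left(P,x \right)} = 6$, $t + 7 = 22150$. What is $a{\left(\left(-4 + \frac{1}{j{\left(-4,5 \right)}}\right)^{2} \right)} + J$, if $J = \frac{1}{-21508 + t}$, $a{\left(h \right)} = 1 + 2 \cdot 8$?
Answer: $\frac{10796}{635} \approx 17.002$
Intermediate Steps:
$t = 22143$ ($t = -7 + 22150 = 22143$)
$a{\left(h \right)} = 17$ ($a{\left(h \right)} = 1 + 16 = 17$)
$J = \frac{1}{635}$ ($J = \frac{1}{-21508 + 22143} = \frac{1}{635} \approx 0.0015748$)
$a{\left(\left(-4 + \frac{1}{j{\left(-4,5 \right)}}\right)^{2} \right)} + J = 17 + \frac{1}{635} = \frac{10796}{635}$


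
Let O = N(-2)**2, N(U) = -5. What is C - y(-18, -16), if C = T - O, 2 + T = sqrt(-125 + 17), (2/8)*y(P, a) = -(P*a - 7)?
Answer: 1097 + 6*I*sqrt(3) ≈ 1097.0 + 10.392*I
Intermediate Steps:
y(P, a) = 28 - 4*P*a (y(P, a) = 4*(-(P*a - 7)) = 4*(-(-7 + P*a)) = 4*(7 - P*a) = 28 - 4*P*a)
O = 25 (O = (-5)**2 = 25)
T = -2 + 6*I*sqrt(3) (T = -2 + sqrt(-125 + 17) = -2 + sqrt(-108) = -2 + 6*I*sqrt(3) ≈ -2.0 + 10.392*I)
C = -27 + 6*I*sqrt(3) (C = (-2 + 6*I*sqrt(3)) - 1*25 = (-2 + 6*I*sqrt(3)) - 25 = -27 + 6*I*sqrt(3) ≈ -27.0 + 10.392*I)
C - y(-18, -16) = (-27 + 6*I*sqrt(3)) - (28 - 4*(-18)*(-16)) = (-27 + 6*I*sqrt(3)) - (28 - 1152) = (-27 + 6*I*sqrt(3)) - 1*(-1124) = (-27 + 6*I*sqrt(3)) + 1124 = 1097 + 6*I*sqrt(3)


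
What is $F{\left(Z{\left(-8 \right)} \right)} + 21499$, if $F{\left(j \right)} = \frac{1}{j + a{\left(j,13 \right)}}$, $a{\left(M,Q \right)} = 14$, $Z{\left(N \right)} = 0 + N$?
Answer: $\frac{128995}{6} \approx 21499.0$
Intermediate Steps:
$Z{\left(N \right)} = N$
$F{\left(j \right)} = \frac{1}{14 + j}$ ($F{\left(j \right)} = \frac{1}{j + 14} = \frac{1}{14 + j}$)
$F{\left(Z{\left(-8 \right)} \right)} + 21499 = \frac{1}{14 - 8} + 21499 = \frac{1}{6} + 21499 = \frac{128995}{6}$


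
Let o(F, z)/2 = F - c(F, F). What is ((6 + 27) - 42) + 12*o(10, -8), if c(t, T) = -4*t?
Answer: 1191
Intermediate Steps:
o(F, z) = 10*F (o(F, z) = 2*(F - (-4)*F) = 2*(F + 4*F) = 2*(5*F) = 10*F)
((6 + 27) - 42) + 12*o(10, -8) = ((6 + 27) - 42) + 12*(10*10) = (33 - 42) + 12*100 = -9 + 1200 = 1191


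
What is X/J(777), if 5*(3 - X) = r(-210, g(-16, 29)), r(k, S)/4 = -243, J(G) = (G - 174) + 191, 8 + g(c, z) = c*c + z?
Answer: 987/3970 ≈ 0.24861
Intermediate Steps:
g(c, z) = -8 + z + c² (g(c, z) = -8 + (c*c + z) = -8 + (c² + z) = -8 + (z + c²) = -8 + z + c²)
J(G) = 17 + G (J(G) = (-174 + G) + 191 = 17 + G)
r(k, S) = -972 (r(k, S) = 4*(-243) = -972)
X = 987/5 (X = 3 - ⅕*(-972) = 3 + 972/5 = 987/5 ≈ 197.40)
X/J(777) = 987/(5*(17 + 777)) = (987/5)/794 = (987/5)*(1/794) = 987/3970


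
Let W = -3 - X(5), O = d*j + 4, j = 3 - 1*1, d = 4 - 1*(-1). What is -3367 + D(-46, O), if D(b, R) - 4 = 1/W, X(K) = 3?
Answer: -20179/6 ≈ -3363.2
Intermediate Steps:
d = 5 (d = 4 + 1 = 5)
j = 2 (j = 3 - 1 = 2)
O = 14 (O = 5*2 + 4 = 10 + 4 = 14)
W = -6 (W = -3 - 1*3 = -3 - 3 = -6)
D(b, R) = 23/6 (D(b, R) = 4 + 1/(-6) = 4 - ⅙ = 23/6)
-3367 + D(-46, O) = -3367 + 23/6 = -20179/6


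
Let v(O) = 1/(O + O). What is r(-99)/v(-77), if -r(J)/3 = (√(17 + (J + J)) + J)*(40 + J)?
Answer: 2698542 - 27258*I*√181 ≈ 2.6985e+6 - 3.6672e+5*I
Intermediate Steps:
r(J) = -3*(40 + J)*(J + √(17 + 2*J)) (r(J) = -3*(√(17 + (J + J)) + J)*(40 + J) = -3*(√(17 + 2*J) + J)*(40 + J) = -3*(J + √(17 + 2*J))*(40 + J) = -3*(40 + J)*(J + √(17 + 2*J)))
v(O) = 1/(2*O)
r(-99)/v(-77) = (-120*(-99) - 120*√(17 + 2*(-99)) - 3*(-99)² - 3*(-99)*√(17 + 2*(-99)))/(((½)/(-77))) = (11880 - 120*√(17 - 198) - 3*9801 - 3*(-99)*√(17 - 198))/(((½)*(-1/77))) = (11880 - 120*I*√181 - 29403 - 3*(-99)*√(-181))/(-1/154) = (11880 - 120*I*√181 - 29403 - 3*(-99)*I*√181)*(-154) = (11880 - 120*I*√181 - 29403 + 297*I*√181)*(-154) = (-17523 + 177*I*√181)*(-154) = 2698542 - 27258*I*√181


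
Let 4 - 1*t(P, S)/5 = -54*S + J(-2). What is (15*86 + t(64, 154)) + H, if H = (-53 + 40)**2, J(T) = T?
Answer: 43069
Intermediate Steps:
t(P, S) = 30 + 270*S (t(P, S) = 20 - 5*(-54*S - 2) = 20 - 5*(-2 - 54*S) = 20 + (10 + 270*S) = 30 + 270*S)
H = 169 (H = (-13)**2 = 169)
(15*86 + t(64, 154)) + H = (15*86 + (30 + 270*154)) + 169 = (1290 + (30 + 41580)) + 169 = (1290 + 41610) + 169 = 42900 + 169 = 43069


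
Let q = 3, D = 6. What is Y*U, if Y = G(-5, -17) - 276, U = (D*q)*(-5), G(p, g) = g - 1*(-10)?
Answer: 25470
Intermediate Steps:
G(p, g) = 10 + g (G(p, g) = g + 10 = 10 + g)
U = -90 (U = (6*3)*(-5) = 18*(-5) = -90)
Y = -283 (Y = (10 - 17) - 276 = -7 - 276 = -283)
Y*U = -283*(-90) = 25470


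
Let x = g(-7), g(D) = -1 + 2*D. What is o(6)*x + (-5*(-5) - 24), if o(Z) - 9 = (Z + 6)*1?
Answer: -314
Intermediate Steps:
o(Z) = 15 + Z (o(Z) = 9 + (Z + 6)*1 = 9 + (6 + Z)*1 = 9 + (6 + Z) = 15 + Z)
x = -15 (x = -1 + 2*(-7) = -1 - 14 = -15)
o(6)*x + (-5*(-5) - 24) = (15 + 6)*(-15) + (-5*(-5) - 24) = 21*(-15) + (25 - 24) = -315 + 1 = -314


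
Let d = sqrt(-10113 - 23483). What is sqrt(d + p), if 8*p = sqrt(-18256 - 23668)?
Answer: sqrt(I)*sqrt(sqrt(10481) + 8*sqrt(8399))/2 ≈ 10.22 + 10.22*I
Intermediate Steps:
d = 2*I*sqrt(8399) (d = sqrt(-33596) = 2*I*sqrt(8399) ≈ 183.29*I)
p = I*sqrt(10481)/4 (p = sqrt(-18256 - 23668)/8 = sqrt(-41924)/8 = (2*I*sqrt(10481))/8 = I*sqrt(10481)/4 ≈ 25.594*I)
sqrt(d + p) = sqrt(2*I*sqrt(8399) + I*sqrt(10481)/4)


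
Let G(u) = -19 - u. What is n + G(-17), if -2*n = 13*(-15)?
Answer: 191/2 ≈ 95.500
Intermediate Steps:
n = 195/2 (n = -13*(-15)/2 = -½*(-195) = 195/2 ≈ 97.500)
n + G(-17) = 195/2 + (-19 - 1*(-17)) = 195/2 + (-19 + 17) = 195/2 - 2 = 191/2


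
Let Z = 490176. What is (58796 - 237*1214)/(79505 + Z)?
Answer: -228922/569681 ≈ -0.40184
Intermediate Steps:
(58796 - 237*1214)/(79505 + Z) = (58796 - 237*1214)/(79505 + 490176) = (58796 - 287718)/569681 = -228922*1/569681 = -228922/569681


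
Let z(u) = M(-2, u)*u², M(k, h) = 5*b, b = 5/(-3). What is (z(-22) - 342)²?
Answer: 172291876/9 ≈ 1.9144e+7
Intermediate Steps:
b = -5/3 (b = 5*(-⅓) = -5/3 ≈ -1.6667)
M(k, h) = -25/3 (M(k, h) = 5*(-5/3) = -25/3)
z(u) = -25*u²/3
(z(-22) - 342)² = (-25/3*(-22)² - 342)² = (-25/3*484 - 342)² = (-12100/3 - 342)² = (-13126/3)² = 172291876/9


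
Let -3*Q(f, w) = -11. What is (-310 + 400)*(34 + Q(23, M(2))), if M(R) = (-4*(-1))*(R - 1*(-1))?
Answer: 3390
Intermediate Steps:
M(R) = 4 + 4*R (M(R) = 4*(R + 1) = 4*(1 + R) = 4 + 4*R)
Q(f, w) = 11/3 (Q(f, w) = -⅓*(-11) = 11/3)
(-310 + 400)*(34 + Q(23, M(2))) = (-310 + 400)*(34 + 11/3) = 90*(113/3) = 3390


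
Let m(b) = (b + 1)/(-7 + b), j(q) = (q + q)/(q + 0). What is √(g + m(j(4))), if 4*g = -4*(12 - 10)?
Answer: I*√65/5 ≈ 1.6125*I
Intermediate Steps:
j(q) = 2 (j(q) = (2*q)/q = 2)
g = -2 (g = (-4*(12 - 10))/4 = (-4*2)/4 = (¼)*(-8) = -2)
m(b) = (1 + b)/(-7 + b)
√(g + m(j(4))) = √(-2 + (1 + 2)/(-7 + 2)) = √(-2 + 3/(-5)) = √(-2 - ⅕*3) = √(-2 - ⅗) = √(-13/5) = I*√65/5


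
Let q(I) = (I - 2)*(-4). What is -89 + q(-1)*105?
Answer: 1171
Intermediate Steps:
q(I) = 8 - 4*I (q(I) = (-2 + I)*(-4) = 8 - 4*I)
-89 + q(-1)*105 = -89 + (8 - 4*(-1))*105 = -89 + (8 + 4)*105 = -89 + 12*105 = -89 + 1260 = 1171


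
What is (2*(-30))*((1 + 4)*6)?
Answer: -1800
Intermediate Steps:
(2*(-30))*((1 + 4)*6) = -300*6 = -60*30 = -1800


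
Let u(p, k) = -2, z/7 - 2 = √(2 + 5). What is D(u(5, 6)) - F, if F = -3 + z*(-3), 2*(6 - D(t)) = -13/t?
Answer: 191/4 + 21*√7 ≈ 103.31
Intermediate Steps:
z = 14 + 7*√7 (z = 14 + 7*√(2 + 5) = 14 + 7*√7 ≈ 32.520)
D(t) = 6 + 13/(2*t) (D(t) = 6 - (-13)/(2*t) = 6 + 13/(2*t))
F = -45 - 21*√7 (F = -3 + (14 + 7*√7)*(-3) = -3 + (-42 - 21*√7) = -45 - 21*√7 ≈ -100.56)
D(u(5, 6)) - F = (6 + (13/2)/(-2)) - (-45 - 21*√7) = (6 + (13/2)*(-½)) + (45 + 21*√7) = (6 - 13/4) + (45 + 21*√7) = 11/4 + (45 + 21*√7) = 191/4 + 21*√7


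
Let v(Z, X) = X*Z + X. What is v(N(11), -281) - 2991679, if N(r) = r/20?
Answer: -59842291/20 ≈ -2.9921e+6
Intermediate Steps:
N(r) = r/20 (N(r) = r*(1/20) = r/20)
v(Z, X) = X + X*Z
v(N(11), -281) - 2991679 = -281*(1 + (1/20)*11) - 2991679 = -281*(1 + 11/20) - 2991679 = -281*31/20 - 2991679 = -8711/20 - 2991679 = -59842291/20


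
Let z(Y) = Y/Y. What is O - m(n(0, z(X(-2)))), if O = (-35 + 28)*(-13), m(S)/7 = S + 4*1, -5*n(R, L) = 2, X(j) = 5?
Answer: 329/5 ≈ 65.800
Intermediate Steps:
z(Y) = 1
n(R, L) = -2/5 (n(R, L) = -1/5*2 = -2/5)
m(S) = 28 + 7*S (m(S) = 7*(S + 4*1) = 7*(S + 4) = 7*(4 + S) = 28 + 7*S)
O = 91 (O = -7*(-13) = 91)
O - m(n(0, z(X(-2)))) = 91 - (28 + 7*(-2/5)) = 91 - (28 - 14/5) = 91 - 1*126/5 = 91 - 126/5 = 329/5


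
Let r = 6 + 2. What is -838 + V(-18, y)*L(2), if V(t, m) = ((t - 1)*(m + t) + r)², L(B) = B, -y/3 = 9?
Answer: 1488700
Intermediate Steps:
y = -27 (y = -3*9 = -27)
r = 8
V(t, m) = (8 + (-1 + t)*(m + t))² (V(t, m) = ((t - 1)*(m + t) + 8)² = ((-1 + t)*(m + t) + 8)² = (8 + (-1 + t)*(m + t))²)
-838 + V(-18, y)*L(2) = -838 + (8 + (-18)² - 1*(-27) - 1*(-18) - 27*(-18))²*2 = -838 + (8 + 324 + 27 + 18 + 486)²*2 = -838 + 863²*2 = -838 + 744769*2 = -838 + 1489538 = 1488700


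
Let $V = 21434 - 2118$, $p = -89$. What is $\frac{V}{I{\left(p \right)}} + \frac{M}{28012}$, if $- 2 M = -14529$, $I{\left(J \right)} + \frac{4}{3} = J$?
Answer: $- \frac{3242541393}{15182504} \approx -213.57$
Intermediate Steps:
$I{\left(J \right)} = - \frac{4}{3} + J$
$M = \frac{14529}{2}$ ($M = \left(- \frac{1}{2}\right) \left(-14529\right) = \frac{14529}{2} \approx 7264.5$)
$V = 19316$ ($V = 21434 - 2118 = 19316$)
$\frac{V}{I{\left(p \right)}} + \frac{M}{28012} = \frac{19316}{- \frac{4}{3} - 89} + \frac{14529}{2 \cdot 28012} = \frac{19316}{- \frac{271}{3}} + \frac{14529}{2} \cdot \frac{1}{28012} = 19316 \left(- \frac{3}{271}\right) + \frac{14529}{56024} = - \frac{57948}{271} + \frac{14529}{56024} = - \frac{3242541393}{15182504}$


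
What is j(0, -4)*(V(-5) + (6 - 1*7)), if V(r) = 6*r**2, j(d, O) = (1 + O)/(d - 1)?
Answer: 447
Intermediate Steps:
j(d, O) = (1 + O)/(-1 + d)
j(0, -4)*(V(-5) + (6 - 1*7)) = ((1 - 4)/(-1 + 0))*(6*(-5)**2 + (6 - 1*7)) = (-3/(-1))*(6*25 + (6 - 7)) = (-1*(-3))*(150 - 1) = 3*149 = 447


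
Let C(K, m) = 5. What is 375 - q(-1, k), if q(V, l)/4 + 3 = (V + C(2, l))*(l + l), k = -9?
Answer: 675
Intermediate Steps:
q(V, l) = -12 + 8*l*(5 + V) (q(V, l) = -12 + 4*((V + 5)*(l + l)) = -12 + 4*((5 + V)*(2*l)) = -12 + 4*(2*l*(5 + V)) = -12 + 8*l*(5 + V))
375 - q(-1, k) = 375 - (-12 + 40*(-9) + 8*(-1)*(-9)) = 375 - (-12 - 360 + 72) = 375 - 1*(-300) = 375 + 300 = 675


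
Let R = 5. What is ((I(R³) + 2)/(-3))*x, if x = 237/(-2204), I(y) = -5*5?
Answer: -1817/2204 ≈ -0.82441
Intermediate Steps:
I(y) = -25
x = -237/2204 (x = 237*(-1/2204) = -237/2204 ≈ -0.10753)
((I(R³) + 2)/(-3))*x = ((-25 + 2)/(-3))*(-237/2204) = -23*(-⅓)*(-237/2204) = (23/3)*(-237/2204) = -1817/2204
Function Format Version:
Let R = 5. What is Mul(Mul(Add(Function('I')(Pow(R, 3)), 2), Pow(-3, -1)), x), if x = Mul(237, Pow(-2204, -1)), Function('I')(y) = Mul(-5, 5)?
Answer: Rational(-1817, 2204) ≈ -0.82441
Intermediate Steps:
Function('I')(y) = -25
x = Rational(-237, 2204) (x = Mul(237, Rational(-1, 2204)) = Rational(-237, 2204) ≈ -0.10753)
Mul(Mul(Add(Function('I')(Pow(R, 3)), 2), Pow(-3, -1)), x) = Mul(Mul(Add(-25, 2), Pow(-3, -1)), Rational(-237, 2204)) = Mul(Mul(-23, Rational(-1, 3)), Rational(-237, 2204)) = Mul(Rational(23, 3), Rational(-237, 2204)) = Rational(-1817, 2204)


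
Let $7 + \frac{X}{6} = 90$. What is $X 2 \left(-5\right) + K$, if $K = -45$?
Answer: $-5025$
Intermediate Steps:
$X = 498$ ($X = -42 + 6 \cdot 90 = -42 + 540 = 498$)
$X 2 \left(-5\right) + K = 498 \cdot 2 \left(-5\right) - 45 = 498 \left(-10\right) - 45 = -4980 - 45 = -5025$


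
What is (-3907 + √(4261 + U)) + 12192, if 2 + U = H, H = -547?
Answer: 8285 + 8*√58 ≈ 8345.9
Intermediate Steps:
U = -549 (U = -2 - 547 = -549)
(-3907 + √(4261 + U)) + 12192 = (-3907 + √(4261 - 549)) + 12192 = (-3907 + √3712) + 12192 = (-3907 + 8*√58) + 12192 = 8285 + 8*√58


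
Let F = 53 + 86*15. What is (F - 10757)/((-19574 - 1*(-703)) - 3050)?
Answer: 3138/7307 ≈ 0.42945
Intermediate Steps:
F = 1343 (F = 53 + 1290 = 1343)
(F - 10757)/((-19574 - 1*(-703)) - 3050) = (1343 - 10757)/((-19574 - 1*(-703)) - 3050) = -9414/((-19574 + 703) - 3050) = -9414/(-18871 - 3050) = -9414/(-21921) = -9414*(-1/21921) = 3138/7307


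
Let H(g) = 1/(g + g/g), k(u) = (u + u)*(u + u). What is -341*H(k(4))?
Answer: -341/65 ≈ -5.2462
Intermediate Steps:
k(u) = 4*u² (k(u) = (2*u)*(2*u) = 4*u²)
H(g) = 1/(1 + g) (H(g) = 1/(g + 1) = 1/(1 + g))
-341*H(k(4)) = -341/(1 + 4*4²) = -341/(1 + 4*16) = -341/(1 + 64) = -341/65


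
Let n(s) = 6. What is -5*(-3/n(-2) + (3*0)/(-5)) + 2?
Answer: 9/2 ≈ 4.5000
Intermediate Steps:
-5*(-3/n(-2) + (3*0)/(-5)) + 2 = -5*(-3/6 + (3*0)/(-5)) + 2 = -5*(-3*1/6 + 0*(-1/5)) + 2 = -5*(-1/2 + 0) + 2 = -5*(-1/2) + 2 = 5/2 + 2 = 9/2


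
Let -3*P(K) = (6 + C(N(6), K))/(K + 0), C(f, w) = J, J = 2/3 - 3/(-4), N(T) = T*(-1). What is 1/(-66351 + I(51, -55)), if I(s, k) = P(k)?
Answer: -1980/131374891 ≈ -1.5071e-5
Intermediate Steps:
N(T) = -T
J = 17/12 (J = 2*(⅓) - 3*(-¼) = ⅔ + ¾ = 17/12 ≈ 1.4167)
C(f, w) = 17/12
P(K) = -89/(36*K) (P(K) = -(6 + 17/12)/(3*(K + 0)) = -89/(36*K))
I(s, k) = -89/(36*k)
1/(-66351 + I(51, -55)) = 1/(-66351 - 89/36/(-55)) = 1/(-66351 - 89/36*(-1/55)) = 1/(-66351 + 89/1980) = 1/(-131374891/1980) = -1980/131374891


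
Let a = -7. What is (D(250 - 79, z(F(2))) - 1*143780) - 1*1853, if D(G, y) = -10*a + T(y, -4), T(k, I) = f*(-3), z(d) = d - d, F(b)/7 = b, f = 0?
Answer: -145563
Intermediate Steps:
F(b) = 7*b
z(d) = 0
T(k, I) = 0 (T(k, I) = 0*(-3) = 0)
D(G, y) = 70 (D(G, y) = -10*(-7) + 0 = 70 + 0 = 70)
(D(250 - 79, z(F(2))) - 1*143780) - 1*1853 = (70 - 1*143780) - 1*1853 = (70 - 143780) - 1853 = -143710 - 1853 = -145563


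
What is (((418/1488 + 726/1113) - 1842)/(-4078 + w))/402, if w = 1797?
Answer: 508178621/253103519088 ≈ 0.0020078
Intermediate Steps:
(((418/1488 + 726/1113) - 1842)/(-4078 + w))/402 = (((418/1488 + 726/1113) - 1842)/(-4078 + 1797))/402 = (((418*(1/1488) + 726*(1/1113)) - 1842)/(-2281))*(1/402) = (((209/744 + 242/371) - 1842)*(-1/2281))*(1/402) = ((257587/276024 - 1842)*(-1/2281))*(1/402) = -508178621/276024*(-1/2281)*(1/402) = (508178621/629610744)*(1/402) = 508178621/253103519088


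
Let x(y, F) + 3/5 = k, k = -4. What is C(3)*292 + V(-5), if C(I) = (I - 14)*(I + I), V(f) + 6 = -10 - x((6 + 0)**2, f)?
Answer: -96417/5 ≈ -19283.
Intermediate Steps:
x(y, F) = -23/5 (x(y, F) = -3/5 - 4 = -23/5)
V(f) = -57/5 (V(f) = -6 + (-10 - 1*(-23/5)) = -6 + (-10 + 23/5) = -6 - 27/5 = -57/5)
C(I) = 2*I*(-14 + I) (C(I) = (-14 + I)*(2*I) = 2*I*(-14 + I))
C(3)*292 + V(-5) = (2*3*(-14 + 3))*292 - 57/5 = (2*3*(-11))*292 - 57/5 = -66*292 - 57/5 = -19272 - 57/5 = -96417/5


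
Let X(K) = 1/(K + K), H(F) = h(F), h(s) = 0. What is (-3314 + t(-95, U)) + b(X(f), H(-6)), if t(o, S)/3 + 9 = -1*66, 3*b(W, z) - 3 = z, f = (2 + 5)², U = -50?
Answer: -3538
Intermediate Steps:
f = 49 (f = 7² = 49)
H(F) = 0
X(K) = 1/(2*K)
b(W, z) = 1 + z/3
t(o, S) = -225 (t(o, S) = -27 + 3*(-1*66) = -27 + 3*(-66) = -27 - 198 = -225)
(-3314 + t(-95, U)) + b(X(f), H(-6)) = (-3314 - 225) + (1 + (⅓)*0) = -3539 + (1 + 0) = -3539 + 1 = -3538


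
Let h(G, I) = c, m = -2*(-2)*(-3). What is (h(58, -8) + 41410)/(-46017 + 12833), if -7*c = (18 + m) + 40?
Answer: -9057/7259 ≈ -1.2477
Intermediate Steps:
m = -12 (m = 4*(-3) = -12)
c = -46/7 (c = -((18 - 12) + 40)/7 = -(6 + 40)/7 = -1/7*46 = -46/7 ≈ -6.5714)
h(G, I) = -46/7
(h(58, -8) + 41410)/(-46017 + 12833) = (-46/7 + 41410)/(-46017 + 12833) = (289824/7)/(-33184) = (289824/7)*(-1/33184) = -9057/7259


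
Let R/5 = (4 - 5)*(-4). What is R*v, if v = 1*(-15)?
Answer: -300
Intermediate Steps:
v = -15
R = 20 (R = 5*((4 - 5)*(-4)) = 5*(-1*(-4)) = 5*4 = 20)
R*v = 20*(-15) = -300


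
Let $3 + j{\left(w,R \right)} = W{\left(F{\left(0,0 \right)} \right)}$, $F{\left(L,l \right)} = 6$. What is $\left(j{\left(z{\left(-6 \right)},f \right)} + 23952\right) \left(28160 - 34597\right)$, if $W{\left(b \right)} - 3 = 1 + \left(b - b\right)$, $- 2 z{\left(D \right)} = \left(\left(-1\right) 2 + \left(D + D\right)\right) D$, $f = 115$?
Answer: $-154185461$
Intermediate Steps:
$z{\left(D \right)} = - \frac{D \left(-2 + 2 D\right)}{2}$ ($z{\left(D \right)} = - \frac{\left(\left(-1\right) 2 + \left(D + D\right)\right) D}{2} = - \frac{\left(-2 + 2 D\right) D}{2} = - \frac{D \left(-2 + 2 D\right)}{2}$)
$W{\left(b \right)} = 4$ ($W{\left(b \right)} = 3 + \left(1 + \left(b - b\right)\right) = 3 + \left(1 + 0\right) = 3 + 1 = 4$)
$j{\left(w,R \right)} = 1$ ($j{\left(w,R \right)} = -3 + 4 = 1$)
$\left(j{\left(z{\left(-6 \right)},f \right)} + 23952\right) \left(28160 - 34597\right) = \left(1 + 23952\right) \left(28160 - 34597\right) = 23953 \left(-6437\right) = -154185461$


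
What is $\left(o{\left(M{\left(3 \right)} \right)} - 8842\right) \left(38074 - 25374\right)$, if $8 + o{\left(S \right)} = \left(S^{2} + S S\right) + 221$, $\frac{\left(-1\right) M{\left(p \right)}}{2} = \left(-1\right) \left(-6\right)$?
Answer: $-105930700$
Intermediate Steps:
$M{\left(p \right)} = -12$ ($M{\left(p \right)} = - 2 \left(\left(-1\right) \left(-6\right)\right) = \left(-2\right) 6 = -12$)
$o{\left(S \right)} = 213 + 2 S^{2}$ ($o{\left(S \right)} = -8 + \left(\left(S^{2} + S S\right) + 221\right) = -8 + \left(\left(S^{2} + S^{2}\right) + 221\right) = -8 + \left(2 S^{2} + 221\right) = -8 + \left(221 + 2 S^{2}\right) = 213 + 2 S^{2}$)
$\left(o{\left(M{\left(3 \right)} \right)} - 8842\right) \left(38074 - 25374\right) = \left(\left(213 + 2 \left(-12\right)^{2}\right) - 8842\right) \left(38074 - 25374\right) = \left(\left(213 + 2 \cdot 144\right) - 8842\right) 12700 = \left(\left(213 + 288\right) - 8842\right) 12700 = \left(501 - 8842\right) 12700 = \left(-8341\right) 12700 = -105930700$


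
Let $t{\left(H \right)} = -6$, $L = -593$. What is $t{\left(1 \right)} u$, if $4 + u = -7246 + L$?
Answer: $47058$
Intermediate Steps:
$u = -7843$ ($u = -4 - 7839 = -7843$)
$t{\left(1 \right)} u = \left(-6\right) \left(-7843\right) = 47058$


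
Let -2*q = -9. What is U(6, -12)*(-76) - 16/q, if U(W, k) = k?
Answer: 8176/9 ≈ 908.44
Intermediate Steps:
q = 9/2 (q = -½*(-9) = 9/2 ≈ 4.5000)
U(6, -12)*(-76) - 16/q = -12*(-76) - 16/9/2 = 912 - 16*2/9 = 912 - 32/9 = 8176/9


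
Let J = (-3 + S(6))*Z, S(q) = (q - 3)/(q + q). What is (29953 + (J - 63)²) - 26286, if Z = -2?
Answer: 27893/4 ≈ 6973.3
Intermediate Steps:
S(q) = (-3 + q)/(2*q) (S(q) = (-3 + q)/((2*q)) = (-3 + q)*(1/(2*q)) = (-3 + q)/(2*q))
J = 11/2 (J = (-3 + (½)*(-3 + 6)/6)*(-2) = (-3 + (½)*(⅙)*3)*(-2) = (-3 + ¼)*(-2) = -11/4*(-2) = 11/2 ≈ 5.5000)
(29953 + (J - 63)²) - 26286 = (29953 + (11/2 - 63)²) - 26286 = (29953 + (-115/2)²) - 26286 = (29953 + 13225/4) - 26286 = 133037/4 - 26286 = 27893/4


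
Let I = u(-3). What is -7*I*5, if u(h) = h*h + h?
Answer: -210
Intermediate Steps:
u(h) = h + h² (u(h) = h² + h = h + h²)
I = 6 (I = -3*(1 - 3) = -3*(-2) = 6)
-7*I*5 = -7*6*5 = -42*5 = -210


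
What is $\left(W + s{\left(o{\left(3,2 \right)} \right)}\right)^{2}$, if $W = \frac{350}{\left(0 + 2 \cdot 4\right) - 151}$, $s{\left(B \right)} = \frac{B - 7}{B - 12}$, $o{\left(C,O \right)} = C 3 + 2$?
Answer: $\frac{850084}{20449} \approx 41.571$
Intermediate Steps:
$o{\left(C,O \right)} = 2 + 3 C$ ($o{\left(C,O \right)} = 3 C + 2 = 2 + 3 C$)
$s{\left(B \right)} = \frac{-7 + B}{-12 + B}$
$W = - \frac{350}{143}$ ($W = \frac{350}{\left(0 + 8\right) - 151} = \frac{350}{8 - 151} = \frac{350}{-143} = 350 \left(- \frac{1}{143}\right) = - \frac{350}{143} \approx -2.4476$)
$\left(W + s{\left(o{\left(3,2 \right)} \right)}\right)^{2} = \left(- \frac{350}{143} + \frac{-7 + \left(2 + 3 \cdot 3\right)}{-12 + \left(2 + 3 \cdot 3\right)}\right)^{2} = \left(- \frac{350}{143} + \frac{-7 + \left(2 + 9\right)}{-12 + \left(2 + 9\right)}\right)^{2} = \left(- \frac{350}{143} + \frac{-7 + 11}{-12 + 11}\right)^{2} = \left(- \frac{350}{143} + \frac{1}{-1} \cdot 4\right)^{2} = \left(- \frac{350}{143} - 4\right)^{2} = \left(- \frac{922}{143}\right)^{2} = \frac{850084}{20449}$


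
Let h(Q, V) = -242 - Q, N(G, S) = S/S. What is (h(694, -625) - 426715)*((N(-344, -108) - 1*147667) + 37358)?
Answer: 47173326508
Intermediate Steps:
N(G, S) = 1
(h(694, -625) - 426715)*((N(-344, -108) - 1*147667) + 37358) = ((-242 - 1*694) - 426715)*((1 - 1*147667) + 37358) = ((-242 - 694) - 426715)*((1 - 147667) + 37358) = (-936 - 426715)*(-147666 + 37358) = -427651*(-110308) = 47173326508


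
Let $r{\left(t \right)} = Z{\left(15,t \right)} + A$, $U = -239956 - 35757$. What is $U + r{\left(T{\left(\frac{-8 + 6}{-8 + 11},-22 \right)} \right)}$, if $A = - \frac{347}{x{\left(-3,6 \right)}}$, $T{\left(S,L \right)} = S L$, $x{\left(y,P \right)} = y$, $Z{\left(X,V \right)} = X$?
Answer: $- \frac{826747}{3} \approx -2.7558 \cdot 10^{5}$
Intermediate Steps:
$T{\left(S,L \right)} = L S$
$A = \frac{347}{3}$ ($A = - \frac{347}{-3} = \left(-347\right) \left(- \frac{1}{3}\right) = \frac{347}{3} \approx 115.67$)
$U = -275713$
$r{\left(t \right)} = \frac{392}{3}$ ($r{\left(t \right)} = 15 + \frac{347}{3} = \frac{392}{3}$)
$U + r{\left(T{\left(\frac{-8 + 6}{-8 + 11},-22 \right)} \right)} = -275713 + \frac{392}{3} = - \frac{826747}{3}$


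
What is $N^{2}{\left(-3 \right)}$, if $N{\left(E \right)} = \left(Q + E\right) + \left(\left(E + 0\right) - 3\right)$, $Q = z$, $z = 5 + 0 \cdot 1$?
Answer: $16$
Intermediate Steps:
$z = 5$ ($z = 5 + 0 = 5$)
$Q = 5$
$N{\left(E \right)} = 2 + 2 E$ ($N{\left(E \right)} = \left(5 + E\right) + \left(\left(E + 0\right) - 3\right) = \left(5 + E\right) + \left(E - 3\right) = \left(5 + E\right) + \left(-3 + E\right) = 2 + 2 E$)
$N^{2}{\left(-3 \right)} = \left(2 + 2 \left(-3\right)\right)^{2} = \left(2 - 6\right)^{2} = \left(-4\right)^{2} = 16$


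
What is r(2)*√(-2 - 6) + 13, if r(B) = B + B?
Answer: 13 + 8*I*√2 ≈ 13.0 + 11.314*I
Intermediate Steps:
r(B) = 2*B
r(2)*√(-2 - 6) + 13 = (2*2)*√(-2 - 6) + 13 = 4*√(-8) + 13 = 4*(2*I*√2) + 13 = 8*I*√2 + 13 = 13 + 8*I*√2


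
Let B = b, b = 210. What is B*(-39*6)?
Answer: -49140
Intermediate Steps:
B = 210
B*(-39*6) = 210*(-39*6) = 210*(-234) = -49140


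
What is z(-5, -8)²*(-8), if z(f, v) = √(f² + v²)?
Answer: -712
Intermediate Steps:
z(-5, -8)²*(-8) = (√((-5)² + (-8)²))²*(-8) = (√(25 + 64))²*(-8) = (√89)²*(-8) = 89*(-8) = -712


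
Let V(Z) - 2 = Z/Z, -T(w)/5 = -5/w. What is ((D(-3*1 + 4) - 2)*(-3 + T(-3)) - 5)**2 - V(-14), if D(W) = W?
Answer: 334/9 ≈ 37.111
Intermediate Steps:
T(w) = 25/w (T(w) = -(-25)/w = 25/w)
V(Z) = 3 (V(Z) = 2 + Z/Z = 2 + 1 = 3)
((D(-3*1 + 4) - 2)*(-3 + T(-3)) - 5)**2 - V(-14) = (((-3*1 + 4) - 2)*(-3 + 25/(-3)) - 5)**2 - 1*3 = (((-3 + 4) - 2)*(-3 + 25*(-1/3)) - 5)**2 - 3 = ((1 - 2)*(-3 - 25/3) - 5)**2 - 3 = (-1*(-34/3) - 5)**2 - 3 = (34/3 - 5)**2 - 3 = (19/3)**2 - 3 = 361/9 - 3 = 334/9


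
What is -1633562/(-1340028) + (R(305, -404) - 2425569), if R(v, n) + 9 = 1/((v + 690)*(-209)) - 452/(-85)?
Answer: -1149069337601691095/473731388658 ≈ -2.4256e+6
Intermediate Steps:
R(v, n) = -313/85 - 1/(209*(690 + v)) (R(v, n) = -9 + (1/((v + 690)*(-209)) - 452/(-85)) = -9 + (-1/209/(690 + v) - 452*(-1/85)) = -9 + (-1/(209*(690 + v)) + 452/85) = -9 + (452/85 - 1/(209*(690 + v))) = -313/85 - 1/(209*(690 + v)))
-1633562/(-1340028) + (R(305, -404) - 2425569) = -1633562/(-1340028) + ((-45137815 - 65417*305)/(17765*(690 + 305)) - 2425569) = -1633562*(-1/1340028) + ((1/17765)*(-45137815 - 19952185)/995 - 2425569) = 816781/670014 + ((1/17765)*(1/995)*(-65090000) - 2425569) = 816781/670014 + (-2603600/707047 - 2425569) = 816781/670014 - 1714993888343/707047 = -1149069337601691095/473731388658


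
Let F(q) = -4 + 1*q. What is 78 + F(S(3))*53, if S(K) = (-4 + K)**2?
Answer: -81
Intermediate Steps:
F(q) = -4 + q
78 + F(S(3))*53 = 78 + (-4 + (-4 + 3)**2)*53 = 78 + (-4 + (-1)**2)*53 = 78 + (-4 + 1)*53 = 78 - 3*53 = 78 - 159 = -81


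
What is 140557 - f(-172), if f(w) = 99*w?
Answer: 157585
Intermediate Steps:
140557 - f(-172) = 140557 - 99*(-172) = 140557 - 1*(-17028) = 140557 + 17028 = 157585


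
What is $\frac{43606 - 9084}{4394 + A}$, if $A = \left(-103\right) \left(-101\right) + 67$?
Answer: $\frac{17261}{7432} \approx 2.3225$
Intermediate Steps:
$A = 10470$ ($A = 10403 + 67 = 10470$)
$\frac{43606 - 9084}{4394 + A} = \frac{43606 - 9084}{4394 + 10470} = \frac{34522}{14864} = 34522 \cdot \frac{1}{14864} = \frac{17261}{7432}$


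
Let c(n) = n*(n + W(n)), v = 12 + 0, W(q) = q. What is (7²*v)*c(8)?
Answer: 75264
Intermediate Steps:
v = 12
c(n) = 2*n² (c(n) = n*(n + n) = n*(2*n) = 2*n²)
(7²*v)*c(8) = (7²*12)*(2*8²) = (49*12)*(2*64) = 588*128 = 75264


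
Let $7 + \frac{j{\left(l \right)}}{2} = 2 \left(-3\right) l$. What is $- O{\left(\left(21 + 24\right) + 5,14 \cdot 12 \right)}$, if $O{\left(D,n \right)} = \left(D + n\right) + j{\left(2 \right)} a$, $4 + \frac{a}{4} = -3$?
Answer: $-1282$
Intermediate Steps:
$j{\left(l \right)} = -14 - 12 l$ ($j{\left(l \right)} = -14 + 2 \cdot 2 \left(-3\right) l = -14 + 2 \left(- 6 l\right) = -14 - 12 l$)
$a = -28$ ($a = -16 + 4 \left(-3\right) = -16 - 12 = -28$)
$O{\left(D,n \right)} = 1064 + D + n$ ($O{\left(D,n \right)} = \left(D + n\right) + \left(-14 - 24\right) \left(-28\right) = \left(D + n\right) - -1064 = \left(D + n\right) + 1064 = 1064 + D + n$)
$- O{\left(\left(21 + 24\right) + 5,14 \cdot 12 \right)} = - (1064 + \left(\left(21 + 24\right) + 5\right) + 14 \cdot 12) = - (1064 + \left(45 + 5\right) + 168) = - (1064 + 50 + 168) = \left(-1\right) 1282 = -1282$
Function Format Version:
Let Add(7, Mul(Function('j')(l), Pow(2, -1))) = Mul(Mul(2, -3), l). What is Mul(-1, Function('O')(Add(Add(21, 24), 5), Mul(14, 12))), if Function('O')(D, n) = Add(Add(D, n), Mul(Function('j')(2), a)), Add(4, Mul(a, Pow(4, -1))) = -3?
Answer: -1282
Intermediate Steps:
Function('j')(l) = Add(-14, Mul(-12, l)) (Function('j')(l) = Add(-14, Mul(2, Mul(Mul(2, -3), l))) = Add(-14, Mul(2, Mul(-6, l))) = Add(-14, Mul(-12, l)))
a = -28 (a = Add(-16, Mul(4, -3)) = Add(-16, -12) = -28)
Function('O')(D, n) = Add(1064, D, n) (Function('O')(D, n) = Add(Add(D, n), Mul(Add(-14, Mul(-12, 2)), -28)) = Add(Add(D, n), Mul(Add(-14, -24), -28)) = Add(Add(D, n), Mul(-38, -28)) = Add(Add(D, n), 1064) = Add(1064, D, n))
Mul(-1, Function('O')(Add(Add(21, 24), 5), Mul(14, 12))) = Mul(-1, Add(1064, Add(Add(21, 24), 5), Mul(14, 12))) = Mul(-1, Add(1064, Add(45, 5), 168)) = Mul(-1, Add(1064, 50, 168)) = Mul(-1, 1282) = -1282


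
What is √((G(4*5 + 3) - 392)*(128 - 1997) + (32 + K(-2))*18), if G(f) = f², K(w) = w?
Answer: I*√255513 ≈ 505.48*I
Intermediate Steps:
√((G(4*5 + 3) - 392)*(128 - 1997) + (32 + K(-2))*18) = √(((4*5 + 3)² - 392)*(128 - 1997) + (32 - 2)*18) = √(((20 + 3)² - 392)*(-1869) + 30*18) = √((23² - 392)*(-1869) + 540) = √((529 - 392)*(-1869) + 540) = √(137*(-1869) + 540) = √(-256053 + 540) = √(-255513) = I*√255513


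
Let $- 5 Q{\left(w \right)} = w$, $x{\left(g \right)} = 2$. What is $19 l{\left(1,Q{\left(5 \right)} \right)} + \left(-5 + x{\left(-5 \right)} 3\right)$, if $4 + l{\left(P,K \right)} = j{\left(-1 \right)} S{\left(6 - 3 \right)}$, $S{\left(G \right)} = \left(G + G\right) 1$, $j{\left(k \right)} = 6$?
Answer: $609$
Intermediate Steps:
$S{\left(G \right)} = 2 G$ ($S{\left(G \right)} = 2 G 1 = 2 G$)
$Q{\left(w \right)} = - \frac{w}{5}$
$l{\left(P,K \right)} = 32$ ($l{\left(P,K \right)} = -4 + 6 \cdot 2 \left(6 - 3\right) = -4 + 6 \cdot 2 \cdot 3 = -4 + 6 \cdot 6 = -4 + 36 = 32$)
$19 l{\left(1,Q{\left(5 \right)} \right)} + \left(-5 + x{\left(-5 \right)} 3\right) = 19 \cdot 32 + \left(-5 + 2 \cdot 3\right) = 608 + \left(-5 + 6\right) = 608 + 1 = 609$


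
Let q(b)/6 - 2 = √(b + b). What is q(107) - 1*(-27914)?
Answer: 27926 + 6*√214 ≈ 28014.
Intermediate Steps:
q(b) = 12 + 6*√2*√b (q(b) = 12 + 6*√(b + b) = 12 + 6*√(2*b) = 12 + 6*(√2*√b) = 12 + 6*√2*√b)
q(107) - 1*(-27914) = (12 + 6*√2*√107) - 1*(-27914) = (12 + 6*√214) + 27914 = 27926 + 6*√214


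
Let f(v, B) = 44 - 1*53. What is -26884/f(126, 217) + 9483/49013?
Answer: 1317750839/441117 ≈ 2987.3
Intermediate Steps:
f(v, B) = -9 (f(v, B) = 44 - 53 = -9)
-26884/f(126, 217) + 9483/49013 = -26884/(-9) + 9483/49013 = -26884*(-1/9) + 9483*(1/49013) = 26884/9 + 9483/49013 = 1317750839/441117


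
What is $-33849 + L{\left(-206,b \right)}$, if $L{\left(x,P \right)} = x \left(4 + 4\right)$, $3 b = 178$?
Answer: $-35497$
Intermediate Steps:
$b = \frac{178}{3}$ ($b = \frac{1}{3} \cdot 178 = \frac{178}{3} \approx 59.333$)
$L{\left(x,P \right)} = 8 x$ ($L{\left(x,P \right)} = x 8 = 8 x$)
$-33849 + L{\left(-206,b \right)} = -33849 + 8 \left(-206\right) = -33849 - 1648 = -35497$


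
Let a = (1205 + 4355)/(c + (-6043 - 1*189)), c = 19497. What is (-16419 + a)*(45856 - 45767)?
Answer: -3876706055/2653 ≈ -1.4613e+6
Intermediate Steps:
a = 1112/2653 (a = (1205 + 4355)/(19497 + (-6043 - 1*189)) = 5560/(19497 + (-6043 - 189)) = 5560/(19497 - 6232) = 5560/13265 = 5560*(1/13265) = 1112/2653 ≈ 0.41915)
(-16419 + a)*(45856 - 45767) = (-16419 + 1112/2653)*(45856 - 45767) = -43558495/2653*89 = -3876706055/2653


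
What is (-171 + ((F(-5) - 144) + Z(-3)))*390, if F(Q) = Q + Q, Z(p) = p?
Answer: -127920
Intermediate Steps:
F(Q) = 2*Q
(-171 + ((F(-5) - 144) + Z(-3)))*390 = (-171 + ((2*(-5) - 144) - 3))*390 = (-171 + ((-10 - 144) - 3))*390 = (-171 + (-154 - 3))*390 = (-171 - 157)*390 = -328*390 = -127920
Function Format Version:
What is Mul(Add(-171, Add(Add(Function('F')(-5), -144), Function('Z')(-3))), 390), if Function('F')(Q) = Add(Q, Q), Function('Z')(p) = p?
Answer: -127920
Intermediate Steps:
Function('F')(Q) = Mul(2, Q)
Mul(Add(-171, Add(Add(Function('F')(-5), -144), Function('Z')(-3))), 390) = Mul(Add(-171, Add(Add(Mul(2, -5), -144), -3)), 390) = Mul(Add(-171, Add(Add(-10, -144), -3)), 390) = Mul(Add(-171, Add(-154, -3)), 390) = Mul(Add(-171, -157), 390) = Mul(-328, 390) = -127920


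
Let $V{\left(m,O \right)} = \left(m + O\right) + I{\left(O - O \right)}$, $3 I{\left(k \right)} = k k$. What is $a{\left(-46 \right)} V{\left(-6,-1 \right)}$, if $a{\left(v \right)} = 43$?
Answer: $-301$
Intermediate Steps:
$I{\left(k \right)} = \frac{k^{2}}{3}$ ($I{\left(k \right)} = \frac{k k}{3} = \frac{k^{2}}{3}$)
$V{\left(m,O \right)} = O + m$ ($V{\left(m,O \right)} = \left(m + O\right) + \frac{\left(O - O\right)^{2}}{3} = \left(O + m\right) + \frac{0^{2}}{3} = \left(O + m\right) + \frac{1}{3} \cdot 0 = \left(O + m\right) + 0 = O + m$)
$a{\left(-46 \right)} V{\left(-6,-1 \right)} = 43 \left(-1 - 6\right) = 43 \left(-7\right) = -301$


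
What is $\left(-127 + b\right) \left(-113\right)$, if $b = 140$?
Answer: $-1469$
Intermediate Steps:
$\left(-127 + b\right) \left(-113\right) = \left(-127 + 140\right) \left(-113\right) = 13 \left(-113\right) = -1469$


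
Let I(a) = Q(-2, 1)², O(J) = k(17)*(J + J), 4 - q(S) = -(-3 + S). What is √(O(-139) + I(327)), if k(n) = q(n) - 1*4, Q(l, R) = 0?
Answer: 2*I*√973 ≈ 62.386*I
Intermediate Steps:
q(S) = 1 + S (q(S) = 4 - (-1)*(-3 + S) = 4 - (3 - S) = 4 + (-3 + S) = 1 + S)
k(n) = -3 + n (k(n) = (1 + n) - 1*4 = (1 + n) - 4 = -3 + n)
O(J) = 28*J (O(J) = (-3 + 17)*(J + J) = 14*(2*J) = 28*J)
I(a) = 0 (I(a) = 0² = 0)
√(O(-139) + I(327)) = √(28*(-139) + 0) = √(-3892 + 0) = √(-3892) = 2*I*√973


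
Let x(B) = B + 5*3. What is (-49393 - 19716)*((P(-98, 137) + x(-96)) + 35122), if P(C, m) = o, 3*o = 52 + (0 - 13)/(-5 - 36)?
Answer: -99337000164/41 ≈ -2.4229e+9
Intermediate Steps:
x(B) = 15 + B (x(B) = B + 15 = 15 + B)
o = 715/41 (o = (52 + (0 - 13)/(-5 - 36))/3 = (52 - 13/(-41))/3 = (52 - 13*(-1/41))/3 = (52 + 13/41)/3 = (⅓)*(2145/41) = 715/41 ≈ 17.439)
P(C, m) = 715/41
(-49393 - 19716)*((P(-98, 137) + x(-96)) + 35122) = (-49393 - 19716)*((715/41 + (15 - 96)) + 35122) = -69109*((715/41 - 81) + 35122) = -69109*(-2606/41 + 35122) = -69109*1437396/41 = -99337000164/41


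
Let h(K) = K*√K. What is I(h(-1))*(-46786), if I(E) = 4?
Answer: -187144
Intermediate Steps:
h(K) = K^(3/2)
I(h(-1))*(-46786) = 4*(-46786) = -187144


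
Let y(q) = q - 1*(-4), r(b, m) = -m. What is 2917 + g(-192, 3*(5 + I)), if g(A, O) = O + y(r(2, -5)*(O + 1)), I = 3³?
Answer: 3502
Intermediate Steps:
y(q) = 4 + q (y(q) = q + 4 = 4 + q)
I = 27
g(A, O) = 9 + 6*O (g(A, O) = O + (4 + (-1*(-5))*(O + 1)) = O + (4 + 5*(1 + O)) = O + (4 + (5 + 5*O)) = O + (9 + 5*O) = 9 + 6*O)
2917 + g(-192, 3*(5 + I)) = 2917 + (9 + 6*(3*(5 + 27))) = 2917 + (9 + 6*(3*32)) = 2917 + (9 + 6*96) = 2917 + (9 + 576) = 2917 + 585 = 3502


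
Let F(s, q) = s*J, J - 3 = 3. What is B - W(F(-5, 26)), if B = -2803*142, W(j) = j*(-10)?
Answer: -398326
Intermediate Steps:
J = 6 (J = 3 + 3 = 6)
F(s, q) = 6*s (F(s, q) = s*6 = 6*s)
W(j) = -10*j
B = -398026
B - W(F(-5, 26)) = -398026 - (-10)*6*(-5) = -398026 - (-10)*(-30) = -398026 - 1*300 = -398026 - 300 = -398326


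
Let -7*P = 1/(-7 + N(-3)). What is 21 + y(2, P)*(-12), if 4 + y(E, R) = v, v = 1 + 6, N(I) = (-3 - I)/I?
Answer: -15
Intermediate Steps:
N(I) = (-3 - I)/I
P = 1/49 (P = -1/(7*(-7 + (-3 - 1*(-3))/(-3))) = -1/(7*(-7 - (-3 + 3)/3)) = -1/(7*(-7 - ⅓*0)) = -1/(7*(-7 + 0)) = -⅐/(-7) = -⅐*(-⅐) = 1/49 ≈ 0.020408)
v = 7
y(E, R) = 3 (y(E, R) = -4 + 7 = 3)
21 + y(2, P)*(-12) = 21 + 3*(-12) = 21 - 36 = -15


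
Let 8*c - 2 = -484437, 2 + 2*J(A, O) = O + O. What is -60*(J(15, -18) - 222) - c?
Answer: 600115/8 ≈ 75014.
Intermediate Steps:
J(A, O) = -1 + O (J(A, O) = -1 + (O + O)/2 = -1 + (2*O)/2 = -1 + O)
c = -484435/8 (c = 1/4 + (1/8)*(-484437) = 1/4 - 484437/8 = -484435/8 ≈ -60554.)
-60*(J(15, -18) - 222) - c = -60*((-1 - 18) - 222) - 1*(-484435/8) = -60*(-19 - 222) + 484435/8 = -60*(-241) + 484435/8 = 14460 + 484435/8 = 600115/8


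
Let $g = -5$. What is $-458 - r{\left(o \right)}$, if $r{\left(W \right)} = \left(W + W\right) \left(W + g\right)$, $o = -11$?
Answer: $-810$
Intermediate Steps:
$r{\left(W \right)} = 2 W \left(-5 + W\right)$ ($r{\left(W \right)} = \left(W + W\right) \left(W - 5\right) = 2 W \left(-5 + W\right)$)
$-458 - r{\left(o \right)} = -458 - 2 \left(-11\right) \left(-5 - 11\right) = -458 - 2 \left(-11\right) \left(-16\right) = -458 - 352 = -810$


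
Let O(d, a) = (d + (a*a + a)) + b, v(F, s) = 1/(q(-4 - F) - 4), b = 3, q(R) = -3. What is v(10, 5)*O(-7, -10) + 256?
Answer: 1706/7 ≈ 243.71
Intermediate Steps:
v(F, s) = -1/7 (v(F, s) = 1/(-3 - 4) = 1/(-7) = -1/7)
O(d, a) = 3 + a + d + a**2 (O(d, a) = (d + (a*a + a)) + 3 = (d + (a**2 + a)) + 3 = (d + (a + a**2)) + 3 = (a + d + a**2) + 3 = 3 + a + d + a**2)
v(10, 5)*O(-7, -10) + 256 = -(3 - 10 - 7 + (-10)**2)/7 + 256 = -(3 - 10 - 7 + 100)/7 + 256 = -1/7*86 + 256 = -86/7 + 256 = 1706/7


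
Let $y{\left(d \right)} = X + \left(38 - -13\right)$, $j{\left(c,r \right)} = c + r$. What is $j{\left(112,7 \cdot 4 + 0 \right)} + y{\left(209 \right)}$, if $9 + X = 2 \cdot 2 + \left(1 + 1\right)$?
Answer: $188$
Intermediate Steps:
$X = -3$ ($X = -9 + \left(2 \cdot 2 + \left(1 + 1\right)\right) = -9 + \left(4 + 2\right) = -9 + 6 = -3$)
$y{\left(d \right)} = 48$ ($y{\left(d \right)} = -3 + \left(38 - -13\right) = -3 + \left(38 + 13\right) = -3 + 51 = 48$)
$j{\left(112,7 \cdot 4 + 0 \right)} + y{\left(209 \right)} = \left(112 + \left(7 \cdot 4 + 0\right)\right) + 48 = \left(112 + \left(28 + 0\right)\right) + 48 = \left(112 + 28\right) + 48 = 140 + 48 = 188$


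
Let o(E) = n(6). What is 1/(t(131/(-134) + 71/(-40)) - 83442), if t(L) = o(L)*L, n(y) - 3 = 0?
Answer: -2680/223646691 ≈ -1.1983e-5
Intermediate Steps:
n(y) = 3 (n(y) = 3 + 0 = 3)
o(E) = 3
t(L) = 3*L
1/(t(131/(-134) + 71/(-40)) - 83442) = 1/(3*(131/(-134) + 71/(-40)) - 83442) = 1/(3*(131*(-1/134) + 71*(-1/40)) - 83442) = 1/(3*(-131/134 - 71/40) - 83442) = 1/(3*(-7377/2680) - 83442) = 1/(-22131/2680 - 83442) = 1/(-223646691/2680) = -2680/223646691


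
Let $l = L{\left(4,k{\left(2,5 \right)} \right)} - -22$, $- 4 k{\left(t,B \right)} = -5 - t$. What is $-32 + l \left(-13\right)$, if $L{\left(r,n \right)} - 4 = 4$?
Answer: $-422$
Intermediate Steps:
$k{\left(t,B \right)} = \frac{5}{4} + \frac{t}{4}$ ($k{\left(t,B \right)} = - \frac{-5 - t}{4} = \frac{5}{4} + \frac{t}{4}$)
$L{\left(r,n \right)} = 8$ ($L{\left(r,n \right)} = 4 + 4 = 8$)
$l = 30$ ($l = 8 - -22 = 8 + 22 = 30$)
$-32 + l \left(-13\right) = -32 + 30 \left(-13\right) = -32 - 390 = -422$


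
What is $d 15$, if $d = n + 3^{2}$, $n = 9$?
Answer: $270$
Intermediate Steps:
$d = 18$ ($d = 9 + 3^{2} = 9 + 9 = 18$)
$d 15 = 18 \cdot 15 = 270$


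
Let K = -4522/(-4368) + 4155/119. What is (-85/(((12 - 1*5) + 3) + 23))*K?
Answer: -6673985/72072 ≈ -92.602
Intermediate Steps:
K = 1334797/37128 (K = -4522*(-1/4368) + 4155*(1/119) = 323/312 + 4155/119 = 1334797/37128 ≈ 35.951)
(-85/(((12 - 1*5) + 3) + 23))*K = -85/(((12 - 1*5) + 3) + 23)*(1334797/37128) = -85/(((12 - 5) + 3) + 23)*(1334797/37128) = -85/((7 + 3) + 23)*(1334797/37128) = -85/(10 + 23)*(1334797/37128) = -85/33*(1334797/37128) = -85*1/33*(1334797/37128) = -85/33*1334797/37128 = -6673985/72072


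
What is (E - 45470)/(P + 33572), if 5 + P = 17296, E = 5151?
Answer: -40319/50863 ≈ -0.79270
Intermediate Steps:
P = 17291 (P = -5 + 17296 = 17291)
(E - 45470)/(P + 33572) = (5151 - 45470)/(17291 + 33572) = -40319/50863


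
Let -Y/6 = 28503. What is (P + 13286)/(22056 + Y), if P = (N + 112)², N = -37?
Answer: -18911/148962 ≈ -0.12695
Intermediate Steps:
Y = -171018 (Y = -6*28503 = -171018)
P = 5625 (P = (-37 + 112)² = 75² = 5625)
(P + 13286)/(22056 + Y) = (5625 + 13286)/(22056 - 171018) = 18911/(-148962) = 18911*(-1/148962) = -18911/148962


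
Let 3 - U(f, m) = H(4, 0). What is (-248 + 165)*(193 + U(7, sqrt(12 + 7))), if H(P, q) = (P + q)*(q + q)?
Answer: -16268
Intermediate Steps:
H(P, q) = 2*q*(P + q) (H(P, q) = (P + q)*(2*q) = 2*q*(P + q))
U(f, m) = 3 (U(f, m) = 3 - 2*0*(4 + 0) = 3 - 2*0*4 = 3 - 1*0 = 3 + 0 = 3)
(-248 + 165)*(193 + U(7, sqrt(12 + 7))) = (-248 + 165)*(193 + 3) = -83*196 = -16268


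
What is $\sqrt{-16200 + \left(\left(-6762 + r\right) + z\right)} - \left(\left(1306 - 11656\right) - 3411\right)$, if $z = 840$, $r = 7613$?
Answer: $13761 + i \sqrt{14509} \approx 13761.0 + 120.45 i$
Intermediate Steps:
$\sqrt{-16200 + \left(\left(-6762 + r\right) + z\right)} - \left(\left(1306 - 11656\right) - 3411\right) = \sqrt{-16200 + \left(\left(-6762 + 7613\right) + 840\right)} - \left(\left(1306 - 11656\right) - 3411\right) = \sqrt{-16200 + \left(851 + 840\right)} - \left(-10350 - 3411\right) = \sqrt{-16200 + 1691} - -13761 = \sqrt{-14509} + 13761 = i \sqrt{14509} + 13761 = 13761 + i \sqrt{14509}$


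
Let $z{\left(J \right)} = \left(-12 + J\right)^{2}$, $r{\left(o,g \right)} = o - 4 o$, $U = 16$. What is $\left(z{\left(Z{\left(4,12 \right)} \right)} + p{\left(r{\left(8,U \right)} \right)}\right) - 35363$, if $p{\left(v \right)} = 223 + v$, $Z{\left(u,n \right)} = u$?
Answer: $-35100$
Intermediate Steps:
$r{\left(o,g \right)} = - 3 o$
$\left(z{\left(Z{\left(4,12 \right)} \right)} + p{\left(r{\left(8,U \right)} \right)}\right) - 35363 = \left(\left(-12 + 4\right)^{2} + \left(223 - 24\right)\right) - 35363 = \left(\left(-8\right)^{2} + \left(223 - 24\right)\right) - 35363 = \left(64 + 199\right) - 35363 = 263 - 35363 = -35100$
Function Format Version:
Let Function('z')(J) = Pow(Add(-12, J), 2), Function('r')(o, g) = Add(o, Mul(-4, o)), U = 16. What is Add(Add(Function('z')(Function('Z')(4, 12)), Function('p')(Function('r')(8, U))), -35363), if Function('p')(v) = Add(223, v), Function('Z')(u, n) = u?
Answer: -35100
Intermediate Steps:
Function('r')(o, g) = Mul(-3, o)
Add(Add(Function('z')(Function('Z')(4, 12)), Function('p')(Function('r')(8, U))), -35363) = Add(Add(Pow(Add(-12, 4), 2), Add(223, Mul(-3, 8))), -35363) = Add(Add(Pow(-8, 2), Add(223, -24)), -35363) = Add(Add(64, 199), -35363) = Add(263, -35363) = -35100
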